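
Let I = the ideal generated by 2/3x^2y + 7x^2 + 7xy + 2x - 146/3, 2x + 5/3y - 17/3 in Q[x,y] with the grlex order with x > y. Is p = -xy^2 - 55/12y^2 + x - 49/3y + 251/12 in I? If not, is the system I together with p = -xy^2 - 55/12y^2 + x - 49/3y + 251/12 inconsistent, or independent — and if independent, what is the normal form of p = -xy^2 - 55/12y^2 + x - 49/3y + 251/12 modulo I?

-xy^2 - 55/12y^2 + x - 49/3y + 251/12 lies in I (it reduces to 0).

First compute the reduced Gröbner basis of I by Buchberger's algorithm.
f_1 = 2/3x^2y + 7x^2 + 7xy + 2x - 146/3, LT = x^2y.
f_2 = 2x + 5/3y - 17/3, LT = x.

S(f_1,f_2): lcm = x^2y. S = -5/6xy^2 + 21/2x^2 + 40/3xy + 3x - 73.
  reduce S modulo (f_1, f_2):
  remainder 25/36y^3 - 445/72y^2 - 515/36y + 475/24 ≠ 0; add h_3 = 25/36y^3 - 445/72y^2 - 515/36y + 475/24 to the basis.

The other S-polynomials (S(f_1,h_3), S(f_2,h_3)) all reduce to 0 modulo the current basis, so we have a Gröbner basis.
Inter-reduce: drop elements whose leading term is divisible by another's, tail-reduce, and make monic.
Reduced Gröbner basis: {y^3 - 89/10y^2 - 103/5y + 57/2, x + 5/6y - 17/6}.
Label its elements g_1 = y^3 - 89/10y^2 - 103/5y + 57/2, g_2 = x + 5/6y - 17/6.

Reduce p = -xy^2 - 55/12y^2 + x - 49/3y + 251/12 modulo G:
  leading term xy^2: subtract (-y^2)·g_2 from -xy^2 - 55/12y^2 + x - 49/3y + 251/12 → 5/6y^3 - 89/12y^2 + x - 49/3y + 251/12
  leading term y^3: subtract (5/6)·g_1 from 5/6y^3 - 89/12y^2 + x - 49/3y + 251/12 → x + 5/6y - 17/6
  leading term x: subtract (1)·g_2 from x + 5/6y - 17/6 → 0
  normal form = 0.
Since the normal form is 0, p ∈ I.

The remainder on division by a Gröbner basis is unique — it is the normal form.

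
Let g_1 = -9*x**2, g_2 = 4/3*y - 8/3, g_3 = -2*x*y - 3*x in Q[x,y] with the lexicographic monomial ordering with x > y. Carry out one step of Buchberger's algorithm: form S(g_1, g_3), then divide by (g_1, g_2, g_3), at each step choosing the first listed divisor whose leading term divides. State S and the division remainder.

lcm(LM(g_1), LM(g_3)) = x**2*y.
S = (lcm/LT(g_1))·g_1 − (lcm/LT(g_3))·g_3 = -3/2*x**2.
Reduce S modulo (g_1, g_2, g_3) in that order:
  leading term x**2: subtract (1/6)·g_1 from -3/2*x**2 → 0
The remainder is 0, so this S-polynomial contributes no new basis element.

S(g_1, g_3) = -3/2*x**2; remainder on division = 0.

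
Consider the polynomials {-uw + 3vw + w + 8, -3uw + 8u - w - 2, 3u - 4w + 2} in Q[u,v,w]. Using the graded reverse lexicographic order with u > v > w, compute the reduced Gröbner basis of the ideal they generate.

G = {w^2 - 35/12w + 11/6, u - 4/3w + 2/3, v - 188/99w + 475/99}

f_1 = -uw + 3vw + w + 8, LT = uw.
f_2 = -3uw + 8u - w - 2, LT = uw.
f_3 = 3u - 4w + 2, LT = u.

S(f_1,f_2): lcm = uw. S = -3vw + 8/3u - 4/3w - 26/3.
  leading term vw: no divisor's leading term divides it; move -3vw to the remainder.
  leading term u: subtract (8/9)·f_3 from 8/3u - 4/3w - 26/3 → 20/9w - 94/9
  leading term w: no divisor's leading term divides it; move 20/9w to the remainder.
  leading term 1: no divisor's leading term divides it; move -94/9 to the remainder.
  remainder -3vw + 20/9w - 94/9 ≠ 0; add g_4 = -3vw + 20/9w - 94/9 to the basis.

S(f_1,f_3): lcm = uw. S = -3vw + 4/3w^2 - 5/3w - 8.
  leading term vw: subtract (1)·g_4 from -3vw + 4/3w^2 - 5/3w - 8 → 4/3w^2 - 35/9w + 22/9
  leading term w^2: no divisor's leading term divides it; move 4/3w^2 to the remainder.
  leading term w: no divisor's leading term divides it; move -35/9w to the remainder.
  leading term 1: no divisor's leading term divides it; move 22/9 to the remainder.
  remainder 4/3w^2 - 35/9w + 22/9 ≠ 0; add g_5 = 4/3w^2 - 35/9w + 22/9 to the basis.

S(f_1,g_4): lcm = uvw. S = -3v^2w + 20/27uw - vw - 94/27u - 8v.
  leading term v^2w: subtract (v)·g_4 from -3v^2w + 20/27uw - vw - 94/27u - 8v → 20/27uw - 29/9vw - 94/27u + 22/9v
  leading term uw: subtract (-20/27)·f_1 from 20/27uw - 29/9vw - 94/27u + 22/9v → -vw - 94/27u + 22/9v + 20/27w + 160/27
  leading term vw: subtract (1/3)·g_4 from -vw - 94/27u + 22/9v + 20/27w + 160/27 → -94/27u + 22/9v + 254/27
  leading term u: subtract (-94/81)·f_3 from -94/27u + 22/9v + 254/27 → 22/9v - 376/81w + 950/81
  leading term v: no divisor's leading term divides it; move 22/9v to the remainder.
  leading term w: no divisor's leading term divides it; move -376/81w to the remainder.
  leading term 1: no divisor's leading term divides it; move 950/81 to the remainder.
  remainder 22/9v - 376/81w + 950/81 ≠ 0; add g_6 = 22/9v - 376/81w + 950/81 to the basis.

The other S-polynomials (S(f_2,f_3), S(f_2,g_4), S(f_3,g_4), S(f_1,g_5), S(f_2,g_5), S(f_3,g_5), S(g_4,g_5), S(f_1,g_6), S(f_2,g_6), S(f_3,g_6), S(g_4,g_6), S(g_5,g_6)) all reduce to 0 modulo the current basis, so we have a Gröbner basis.
Inter-reduce: drop elements whose leading term is divisible by another's, tail-reduce, and make monic.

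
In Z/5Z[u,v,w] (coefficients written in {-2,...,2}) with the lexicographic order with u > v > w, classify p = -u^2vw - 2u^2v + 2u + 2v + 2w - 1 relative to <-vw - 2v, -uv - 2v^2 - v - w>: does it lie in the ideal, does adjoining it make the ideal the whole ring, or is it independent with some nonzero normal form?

-u^2vw - 2u^2v + 2u + 2v + 2w - 1 is independent of I; its normal form modulo I is 2u + 2v + 2w - 1.

First compute the reduced Gröbner basis of I by Buchberger's algorithm.
f_1 = -vw - 2v, LT = vw.
f_2 = -uv - 2v^2 - v - w, LT = uv.

S(f_1,f_2): lcm = uvw. S = 2uv - 2v^2w - vw - w^2.
  reduce S modulo (f_1, f_2):
  remainder -w^2 - 2w ≠ 0; add h_3 = -w^2 - 2w to the basis.

The other S-polynomials (S(f_1,h_3), S(f_2,h_3)) all reduce to 0 modulo the current basis, so we have a Gröbner basis.
Inter-reduce: drop elements whose leading term is divisible by another's, tail-reduce, and make monic.
Reduced Gröbner basis: {uv + 2v^2 + v + w, vw + 2v, w^2 + 2w}.
Label its elements g_1 = uv + 2v^2 + v + w, g_2 = vw + 2v, g_3 = w^2 + 2w.

Reduce p = -u^2vw - 2u^2v + 2u + 2v + 2w - 1 modulo G:
  leading term u^2vw: subtract (-uw)·g_1 from -u^2vw - 2u^2v + 2u + 2v + 2w - 1 → -2u^2v + 2uv^2w + uvw + uw^2 + 2u + 2v + 2w - 1
  leading term u^2v: subtract (-2u)·g_1 from -2u^2v + 2uv^2w + uvw + uw^2 + 2u + 2v + 2w - 1 → 2uv^2w - uv^2 + uvw + 2uv + uw^2 + 2uw + 2u + 2v + 2w - 1
  leading term uv^2w: subtract (2vw)·g_1 from 2uv^2w - uv^2 + uvw + 2uv + uw^2 + 2uw + 2u + 2v + 2w - 1 → -uv^2 + uvw + 2uv + uw^2 + 2uw + 2u + v^3w - 2v^2w - 2vw^2 + 2v + 2w - 1
  leading term uv^2: subtract (-v)·g_1 from -uv^2 + uvw + 2uv + uw^2 + 2uw + 2u + v^3w - 2v^2w - 2vw^2 + 2v + 2w - 1 → uvw + 2uv + uw^2 + 2uw + 2u + v^3w + 2v^3 - 2v^2w + v^2 - 2vw^2 + vw + 2v + 2w - 1
  leading term uvw: subtract (w)·g_1 from uvw + 2uv + uw^2 + 2uw + 2u + v^3w + 2v^3 - 2v^2w + v^2 - 2vw^2 + vw + 2v + 2w - 1 → 2uv + uw^2 + 2uw + 2u + v^3w + 2v^3 + v^2w + v^2 - 2vw^2 + 2v - w^2 + 2w - 1
  leading term uv: subtract (2)·g_1 from 2uv + uw^2 + 2uw + 2u + v^3w + 2v^3 + v^2w + v^2 - 2vw^2 + 2v - w^2 + 2w - 1 → uw^2 + 2uw + 2u + v^3w + 2v^3 + v^2w + 2v^2 - 2vw^2 - w^2 - 1
  leading term uw^2: subtract (u)·g_3 from uw^2 + 2uw + 2u + v^3w + 2v^3 + v^2w + 2v^2 - 2vw^2 - w^2 - 1 → 2u + v^3w + 2v^3 + v^2w + 2v^2 - 2vw^2 - w^2 - 1
  leading term u: no divisor's leading term divides it; move 2u to the remainder.
  leading term v^3w: subtract (v^2)·g_2 from v^3w + 2v^3 + v^2w + 2v^2 - 2vw^2 - w^2 - 1 → v^2w + 2v^2 - 2vw^2 - w^2 - 1
  leading term v^2w: subtract (v)·g_2 from v^2w + 2v^2 - 2vw^2 - w^2 - 1 → -2vw^2 - w^2 - 1
  leading term vw^2: subtract (-2w)·g_2 from -2vw^2 - w^2 - 1 → -vw - w^2 - 1
  leading term vw: subtract (-1)·g_2 from -vw - w^2 - 1 → 2v - w^2 - 1
  leading term v: no divisor's leading term divides it; move 2v to the remainder.
  leading term w^2: subtract (-1)·g_3 from -w^2 - 1 → 2w - 1
  leading term w: no divisor's leading term divides it; move 2w to the remainder.
  leading term 1: no divisor's leading term divides it; move -1 to the remainder.
  normal form = 2u + 2v + 2w - 1.
The normal form is nonzero, so p ∉ I. Since p minus its normal form lies in I, I + (p) = I + (r) where r = 2u + 2v + 2w - 1; decide whether this ideal is the whole ring.
Run Buchberger on G together with r (pairs among the g_i already reduce to 0 since G is a Gröbner basis):
g_1 = uv + 2v^2 + v + w, LT = uv.
g_2 = vw + 2v, LT = vw.
g_3 = w^2 + 2w, LT = w^2.
r = 2u + 2v + 2w - 1, LT = u.

S(g_1,r): lcm = uv. S = v^2 - vw - v + w.
  reduce S modulo (g_1, g_2, g_3, r):
  remainder v^2 + v + w ≠ 0; add m_5 = v^2 + v + w to the basis.

The other S-polynomials (S(g_1,g_2), S(g_1,g_3), S(g_2,g_3), S(g_2,r), S(g_3,r), S(g_1,m_5), S(g_2,m_5), S(g_3,m_5), S(r,m_5)) all reduce to 0 modulo the current basis, so we have a Gröbner basis.
Inter-reduce: drop elements whose leading term is divisible by another's, tail-reduce, and make monic.
Reduced Gröbner basis: {u + v + w + 2, v^2 + v + w, vw + 2v, w^2 + 2w}.
The reduced Gröbner basis of I + (p) is {u + v + w + 2, v^2 + v + w, vw + 2v, w^2 + 2w} ≠ {1}, a proper ideal, so the enlarged system stays consistent: p is independent of I, with normal form 2u + 2v + 2w - 1.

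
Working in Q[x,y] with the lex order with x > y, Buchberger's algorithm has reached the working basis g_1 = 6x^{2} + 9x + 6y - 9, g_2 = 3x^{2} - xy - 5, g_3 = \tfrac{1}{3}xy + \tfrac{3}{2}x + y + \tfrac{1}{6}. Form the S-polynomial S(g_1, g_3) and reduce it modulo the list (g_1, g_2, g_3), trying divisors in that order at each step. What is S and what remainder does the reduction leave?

lcm(LM(g_1), LM(g_3)) = x^{2}y.
S = (lcm/LT(g_1))·g_1 − (lcm/LT(g_3))·g_3 = -\tfrac{9}{2}x^{2} - \tfrac{3}{2}xy - \tfrac{1}{2}x + y^{2} - \tfrac{3}{2}y.
Reduce S modulo (g_1, g_2, g_3) in that order:
  leading term x^{2}: subtract (-\tfrac{3}{4})·g_1 from -\tfrac{9}{2}x^{2} - \tfrac{3}{2}xy - \tfrac{1}{2}x + y^{2} - \tfrac{3}{2}y → -\tfrac{3}{2}xy + \tfrac{25}{4}x + y^{2} + 3y - \tfrac{27}{4}
  leading term xy: subtract (-\tfrac{9}{2})·g_3 from -\tfrac{3}{2}xy + \tfrac{25}{4}x + y^{2} + 3y - \tfrac{27}{4} → 13x + y^{2} + \tfrac{15}{2}y - 6
  leading term x: no divisor's leading term divides it; move 13x to the remainder.
  leading term y^{2}: no divisor's leading term divides it; move y^{2} to the remainder.
  leading term y: no divisor's leading term divides it; move \tfrac{15}{2}y to the remainder.
  leading term 1: no divisor's leading term divides it; move -6 to the remainder.
The remainder 13x + y^{2} + \tfrac{15}{2}y - 6 is nonzero, so it would be added as the next basis element.

S(g_1, g_3) = -\tfrac{9}{2}x^{2} - \tfrac{3}{2}xy - \tfrac{1}{2}x + y^{2} - \tfrac{3}{2}y; remainder on division = 13x + y^{2} + \tfrac{15}{2}y - 6.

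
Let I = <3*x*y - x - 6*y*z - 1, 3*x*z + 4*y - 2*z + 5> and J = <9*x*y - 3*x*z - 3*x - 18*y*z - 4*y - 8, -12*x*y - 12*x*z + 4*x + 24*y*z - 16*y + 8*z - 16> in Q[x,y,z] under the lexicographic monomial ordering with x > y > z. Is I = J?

No, the ideals differ.

Equality of ideals is decidable: compute both reduced Gröbner bases (unique for the ordering) and check whether they agree.
Buchberger on the first generating set:
f_1 = 3*x*y - x - 6*y*z - 1, LT = x*y.
f_2 = 3*x*z + 4*y - 2*z + 5, LT = x*z.

S(f_1,f_2): lcm = x*y*z. S = -1/3*x*z - 4/3*y**2 - 2*y*z**2 + 2/3*y*z - 5/3*y - 1/3*z.
  reduce S modulo (f_1, f_2):
  remainder -4/3*y**2 - 2*y*z**2 + 2/3*y*z - 11/9*y - 5/9*z + 5/9 ≠ 0; add g_3 = -4/3*y**2 - 2*y*z**2 + 2/3*y*z - 11/9*y - 5/9*z + 5/9 to the basis.

The other S-polynomials (S(f_1,g_3), S(f_2,g_3)) all reduce to 0 modulo the current basis, so we have a Gröbner basis.
Inter-reduce: drop elements whose leading term is divisible by another's, tail-reduce, and make monic.
Reduced Gröbner basis: {x*y - 1/3*x - 2*y*z - 1/3, x*z + 4/3*y - 2/3*z + 5/3, y**2 + 3/2*y*z**2 - 1/2*y*z + 11/12*y + 5/12*z - 5/12}.

Buchberger on the second generating set:
h_1 = 9*x*y - 3*x*z - 3*x - 18*y*z - 4*y - 8, LT = x*y.
h_2 = -12*x*y - 12*x*z + 4*x + 24*y*z - 16*y + 8*z - 16, LT = x*y.

S(h_1,h_2): lcm = x*y. S = -4/3*x*z - 16/9*y + 2/3*z - 20/9.
  reduce S modulo (h_1, h_2):
  remainder -4/3*x*z - 16/9*y + 2/3*z - 20/9 ≠ 0; add k_3 = -4/3*x*z - 16/9*y + 2/3*z - 20/9 to the basis.

S(h_1,k_3): lcm = x*y*z. S = -1/3*x*z**2 - 1/3*x*z - 4/3*y**2 - 2*y*z**2 + 1/18*y*z - 5/3*y - 8/9*z.
  reduce S modulo (h_1, h_2, k_3):
  remainder -4/3*y**2 - 2*y*z**2 + 1/2*y*z - 11/9*y - 1/6*z**2 - 1/2*z + 5/9 ≠ 0; add k_4 = -4/3*y**2 - 2*y*z**2 + 1/2*y*z - 11/9*y - 1/6*z**2 - 1/2*z + 5/9 to the basis.

The other S-polynomials (S(h_2,k_3), S(h_1,k_4), S(h_2,k_4), S(k_3,k_4)) all reduce to 0 modulo the current basis, so we have a Gröbner basis.
Inter-reduce: drop elements whose leading term is divisible by another's, tail-reduce, and make monic.
Reduced Gröbner basis: {x*y - 1/3*x - 2*y*z - 1/6*z - 1/3, x*z + 4/3*y - 1/2*z + 5/3, y**2 + 3/2*y*z**2 - 3/8*y*z + 11/12*y + 1/8*z**2 + 3/8*z - 5/12}.

Since the reduced bases disagree, the two ideals are not the same.
The choice of monomial ordering does not affect the verdict — as long as both bases are computed under the same ordering, their equality decides ideal equality.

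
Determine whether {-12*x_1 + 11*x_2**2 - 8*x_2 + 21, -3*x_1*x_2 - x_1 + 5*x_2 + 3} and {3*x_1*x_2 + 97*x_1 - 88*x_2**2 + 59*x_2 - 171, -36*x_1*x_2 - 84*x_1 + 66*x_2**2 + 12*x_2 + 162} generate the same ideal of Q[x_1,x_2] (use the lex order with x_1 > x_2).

Yes, the ideals are equal.

Since reduced Gröbner bases are canonical representatives of ideals under a given ordering, it suffices to compute and compare them.
Buchberger on the first generating set:
f_1 = -12*x_1 + 11*x_2**2 - 8*x_2 + 21, LT = x_1.
f_2 = -3*x_1*x_2 - x_1 + 5*x_2 + 3, LT = x_1*x_2.

S(f_1,f_2): lcm = x_1*x_2. S = -1/3*x_1 - 11/12*x_2**3 + 2/3*x_2**2 - 1/12*x_2 + 1.
  leading term x_1: subtract (1/36)·f_1 from -1/3*x_1 - 11/12*x_2**3 + 2/3*x_2**2 - 1/12*x_2 + 1 → -11/12*x_2**3 + 13/36*x_2**2 + 5/36*x_2 + 5/12
  leading term x_2**3: no divisor's leading term divides it; move -11/12*x_2**3 to the remainder.
  leading term x_2**2: no divisor's leading term divides it; move 13/36*x_2**2 to the remainder.
  leading term x_2: no divisor's leading term divides it; move 5/36*x_2 to the remainder.
  leading term 1: no divisor's leading term divides it; move 5/12 to the remainder.
  remainder -11/12*x_2**3 + 13/36*x_2**2 + 5/36*x_2 + 5/12 ≠ 0; add g_3 = -11/12*x_2**3 + 13/36*x_2**2 + 5/36*x_2 + 5/12 to the basis.

The other S-polynomials (S(f_1,g_3), S(f_2,g_3)) all reduce to 0 modulo the current basis, so we have a Gröbner basis.
Inter-reduce: drop elements whose leading term is divisible by another's, tail-reduce, and make monic.
Reduced Gröbner basis: {x_1 - 11/12*x_2**2 + 2/3*x_2 - 7/4, x_2**3 - 13/33*x_2**2 - 5/33*x_2 - 5/11}.

Buchberger on the second generating set:
h_1 = 3*x_1*x_2 + 97*x_1 - 88*x_2**2 + 59*x_2 - 171, LT = x_1*x_2.
h_2 = -36*x_1*x_2 - 84*x_1 + 66*x_2**2 + 12*x_2 + 162, LT = x_1*x_2.

S(h_1,h_2): lcm = x_1*x_2. S = 30*x_1 - 55/2*x_2**2 + 20*x_2 - 105/2.
  leading term x_1: no divisor's leading term divides it; move 30*x_1 to the remainder.
  leading term x_2**2: no divisor's leading term divides it; move -55/2*x_2**2 to the remainder.
  leading term x_2: no divisor's leading term divides it; move 20*x_2 to the remainder.
  leading term 1: no divisor's leading term divides it; move -105/2 to the remainder.
  remainder 30*x_1 - 55/2*x_2**2 + 20*x_2 - 105/2 ≠ 0; add k_3 = 30*x_1 - 55/2*x_2**2 + 20*x_2 - 105/2 to the basis.

S(h_1,k_3): lcm = x_1*x_2. S = 97/3*x_1 + 11/12*x_2**3 - 30*x_2**2 + 257/12*x_2 - 57.
  leading term x_1: subtract (97/90)·k_3 from 97/3*x_1 + 11/12*x_2**3 - 30*x_2**2 + 257/12*x_2 - 57 → 11/12*x_2**3 - 13/36*x_2**2 - 5/36*x_2 - 5/12
  leading term x_2**3: no divisor's leading term divides it; move 11/12*x_2**3 to the remainder.
  leading term x_2**2: no divisor's leading term divides it; move -13/36*x_2**2 to the remainder.
  leading term x_2: no divisor's leading term divides it; move -5/36*x_2 to the remainder.
  leading term 1: no divisor's leading term divides it; move -5/12 to the remainder.
  remainder 11/12*x_2**3 - 13/36*x_2**2 - 5/36*x_2 - 5/12 ≠ 0; add k_4 = 11/12*x_2**3 - 13/36*x_2**2 - 5/36*x_2 - 5/12 to the basis.

The other S-polynomials (S(h_2,k_3), S(h_1,k_4), S(h_2,k_4), S(k_3,k_4)) all reduce to 0 modulo the current basis, so we have a Gröbner basis.
Inter-reduce: drop elements whose leading term is divisible by another's, tail-reduce, and make monic.
Reduced Gröbner basis: {x_1 - 11/12*x_2**2 + 2/3*x_2 - 7/4, x_2**3 - 13/33*x_2**2 - 5/33*x_2 - 5/11}.

These coincide, so the ideals are equal.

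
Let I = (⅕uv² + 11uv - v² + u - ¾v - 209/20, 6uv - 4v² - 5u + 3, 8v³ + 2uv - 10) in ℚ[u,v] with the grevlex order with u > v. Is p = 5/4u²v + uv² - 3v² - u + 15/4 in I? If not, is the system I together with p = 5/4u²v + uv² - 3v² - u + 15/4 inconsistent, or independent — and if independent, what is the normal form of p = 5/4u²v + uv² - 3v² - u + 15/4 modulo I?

First compute the reduced Gröbner basis of I by Buchberger's algorithm.
f_1 = ⅕uv² + 11uv - v² + u - ¾v - 209/20, LT = uv².
f_2 = 6uv - 4v² - 5u + 3, LT = uv.
f_3 = 8v³ + 2uv - 10, LT = v³.

S(f_1,f_2): lcm = uv². S = ⅔v³ + 335/6uv - 5v² + 5u - 17/4v - 209/4.
  leading term v³: subtract (1/12)·f_3 from ⅔v³ + 335/6uv - 5v² + 5u - 17/4v - 209/4 → 167/3uv - 5v² + 5u - 17/4v - 617/12
  leading term uv: subtract (167/18)·f_2 from 167/3uv - 5v² + 5u - 17/4v - 617/12 → 289/9v² + 925/18u - 17/4v - 317/4
  leading term v²: no divisor's leading term divides it; move 289/9v² to the remainder.
  leading term u: no divisor's leading term divides it; move 925/18u to the remainder.
  leading term v: no divisor's leading term divides it; move -17/4v to the remainder.
  leading term 1: no divisor's leading term divides it; move -317/4 to the remainder.
  remainder 289/9v² + 925/18u - 17/4v - 317/4 ≠ 0; add h_4 = 289/9v² + 925/18u - 17/4v - 317/4 to the basis.

S(f_1,f_3): lcm = uv³. S = -¼u²v + 55uv² - 5v³ + 5uv - 15/4v² + 5/4u - 209/4v.
  leading term u²v: subtract (-1/24u)·f_2 from -¼u²v + 55uv² - 5v³ + 5uv - 15/4v² + 5/4u - 209/4v → 329/6uv² - 5v³ - 5/24u² + 5uv - 15/4v² + 11/8u - 209/4v
  leading term uv²: subtract (1645/6)·f_1 from 329/6uv² - 5v³ - 5/24u² + 5uv - 15/4v² + 11/8u - 209/4v → -5v³ - 5/24u² - 18065/6uv + 3245/12v² - 6547/24u + 1227/8v + 68761/24
  leading term v³: subtract (-⅝)·f_3 from -5v³ - 5/24u² - 18065/6uv + 3245/12v² - 6547/24u + 1227/8v + 68761/24 → -5/24u² - 36115/12uv + 3245/12v² - 6547/24u + 1227/8v + 68611/24
  leading term u²: no divisor's leading term divides it; move -5/24u² to the remainder.
  leading term uv: subtract (-36115/72)·f_2 from -36115/12uv + 3245/12v² - 6547/24u + 1227/8v + 68611/24 → -62495/36v² - 25027/9u + 1227/8v + 52363/12
  leading term v²: subtract (-62495/1156)·h_4 from -62495/36v² - 25027/9u + 1227/8v + 52363/12 → -6061/2312u - 20777/272v + 1098883/13872
  leading term u: no divisor's leading term divides it; move -6061/2312u to the remainder.
  leading term v: no divisor's leading term divides it; move -20777/272v to the remainder.
  leading term 1: no divisor's leading term divides it; move 1098883/13872 to the remainder.
  remainder -5/24u² - 6061/2312u - 20777/272v + 1098883/13872 ≠ 0; add h_5 = -5/24u² - 6061/2312u - 20777/272v + 1098883/13872 to the basis.

S(f_2,f_3): lcm = uv³. S = -⅔v⁴ - ¼u²v - ⅚uv² + ½v² + 5/4u.
  leading term v⁴: subtract (-1/12v)·f_3 from -⅔v⁴ - ¼u²v - ⅚uv² + ½v² + 5/4u → -¼u²v - ⅔uv² + ½v² + 5/4u - ⅚v
  leading term u²v: subtract (-1/24u)·f_2 from -¼u²v - ⅔uv² + ½v² + 5/4u - ⅚v → -⅚uv² - 5/24u² + ½v² + 11/8u - ⅚v
  leading term uv²: subtract (-25/6)·f_1 from -⅚uv² - 5/24u² + ½v² + 11/8u - ⅚v → -5/24u² + 275/6uv - 11/3v² + 133/24u - 95/24v - 1045/24
  leading term u²: subtract (1)·h_5 from -5/24u² + 275/6uv - 11/3v² + 133/24u - 95/24v - 1045/24 → 275/6uv - 11/3v² + 14155/1734u + 59101/816v - 567631/4624
  leading term uv: subtract (275/36)·f_2 from 275/6uv - 11/3v² + 14155/1734u + 59101/816v - 567631/4624 → 242/9v² + 482305/10404u + 59101/816v - 2020793/13872
  leading term v²: subtract (242/289)·h_4 from 242/9v² + 482305/10404u + 59101/816v - 2020793/13872 → 3845/1156u + 62005/816v - 1100225/13872
  leading term u: no divisor's leading term divides it; move 3845/1156u to the remainder.
  leading term v: no divisor's leading term divides it; move 62005/816v to the remainder.
  leading term 1: no divisor's leading term divides it; move -1100225/13872 to the remainder.
  remainder 3845/1156u + 62005/816v - 1100225/13872 ≠ 0; add h_6 = 3845/1156u + 62005/816v - 1100225/13872 to the basis.

S(f_1,h_4): lcm = uv². S = -925/578u² + 3749/68uv - 5v² + 8633/1156u - 15/4v - 209/4.
  leading term u²: subtract (2220/289)·h_5 from -925/578u² + 3749/68uv - 5v² + 8633/1156u - 15/4v - 209/4 → 3749/68uv - 5v² + 9222647/334084u + 2864385/4913v - 55187311/83521
  leading term uv: subtract (3749/408)·f_2 from 3749/68uv - 5v² + 9222647/334084u + 2864385/4913v - 55187311/83521 → 3239/102v² + 147430067/2004504u + 2864385/4913v - 459917325/668168
  leading term v²: subtract (9717/9826)·h_4 from 3239/102v² + 147430067/2004504u + 2864385/4913v - 459917325/668168 → 15187839/668168u + 23080269/39304v - 101888103/167042
  leading term u: subtract (15187839/2222410)·h_6 from 15187839/668168u + 23080269/39304v - 101888103/167042 → 483143743/7111712v - 483143743/7111712
  leading term v: no divisor's leading term divides it; move 483143743/7111712v to the remainder.
  leading term 1: no divisor's leading term divides it; move -483143743/7111712 to the remainder.
  remainder 483143743/7111712v - 483143743/7111712 ≠ 0; add h_7 = 483143743/7111712v - 483143743/7111712 to the basis.

The other S-polynomials (S(f_2,h_4), S(f_3,h_4), S(f_1,h_5), S(f_2,h_5), S(f_3,h_5), S(h_4,h_5), S(f_1,h_6), S(f_2,h_6), S(f_3,h_6), S(h_4,h_6), S(h_5,h_6), S(f_1,h_7), S(f_2,h_7), S(f_3,h_7), S(h_4,h_7), S(h_5,h_7), S(h_6,h_7)) all reduce to 0 modulo the current basis, so we have a Gröbner basis.
Inter-reduce: drop elements whose leading term is divisible by another's, tail-reduce, and make monic.
Reduced Gröbner basis: {u - 1, v - 1}.
Label its elements g_1 = u - 1, g_2 = v - 1.

Reduce p = 5/4u²v + uv² - 3v² - u + 15/4 modulo G:
  leading term u²v: subtract (5/4uv)·g_1 from 5/4u²v + uv² - 3v² - u + 15/4 → uv² + 5/4uv - 3v² - u + 15/4
  leading term uv²: subtract (v²)·g_1 from uv² + 5/4uv - 3v² - u + 15/4 → 5/4uv - 2v² - u + 15/4
  leading term uv: subtract (5/4v)·g_1 from 5/4uv - 2v² - u + 15/4 → -2v² - u + 5/4v + 15/4
  leading term v²: subtract (-2v)·g_2 from -2v² - u + 5/4v + 15/4 → -u - ¾v + 15/4
  leading term u: subtract (-1)·g_1 from -u - ¾v + 15/4 → -¾v + 11/4
  leading term v: subtract (-¾)·g_2 from -¾v + 11/4 → 2
  leading term 1: no divisor's leading term divides it; move 2 to the remainder.
  normal form = 2.
The normal form is nonzero, so p ∉ I. Since p minus its normal form lies in I, I + (p) = I + (r) where r = 2; decide whether this ideal is the whole ring.
Here r = 2 is a nonzero constant, hence a unit: 1 ∈ I + (p), the Gröbner basis of I + (p) is {1}, and the enlarged system has no common solution — adjoining p is inconsistent.

Adjoining 5/4u²v + uv² - 3v² - u + 15/4 makes the ideal the whole ring: the system is inconsistent.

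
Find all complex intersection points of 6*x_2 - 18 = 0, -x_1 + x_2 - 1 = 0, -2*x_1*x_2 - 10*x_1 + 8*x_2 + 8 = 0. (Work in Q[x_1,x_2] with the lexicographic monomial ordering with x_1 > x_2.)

{(2, 3)}

Compute a lex Gröbner basis by Buchberger's algorithm.
f_1 = 6*x_2 - 18, LT = x_2.
f_2 = -x_1 + x_2 - 1, LT = x_1.
f_3 = -2*x_1*x_2 - 10*x_1 + 8*x_2 + 8, LT = x_1*x_2.

The S-polynomials (S(f_1,f_2), S(f_1,f_3), S(f_2,f_3)) all reduce to 0 modulo the current basis, so we have a Gröbner basis.
Inter-reduce: drop elements whose leading term is divisible by another's, tail-reduce, and make monic.
Reduced Gröbner basis: {x_1 - 2, x_2 - 3}.

Since the basis is lex-ordered, x_2 - 3 is univariate in x_2. Its roots are {3}. Back-substituting each root into the other basis elements fixes the other coordinates.
  x_2 = 3: the earlier basis element becomes x_1 - 2 = 0, giving x_1 = 2 — point (2, 3).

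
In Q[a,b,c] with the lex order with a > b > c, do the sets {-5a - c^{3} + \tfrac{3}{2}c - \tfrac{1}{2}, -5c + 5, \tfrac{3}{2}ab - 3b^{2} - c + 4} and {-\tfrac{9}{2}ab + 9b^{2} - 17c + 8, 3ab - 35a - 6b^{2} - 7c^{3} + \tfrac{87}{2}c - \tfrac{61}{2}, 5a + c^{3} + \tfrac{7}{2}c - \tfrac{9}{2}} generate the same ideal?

Equality of ideals is decidable: compute both reduced Gröbner bases (unique for the ordering) and check whether they agree.
Buchberger on the first generating set:
f_1 = -5a - c^{3} + \tfrac{3}{2}c - \tfrac{1}{2}, LT = a.
f_2 = -5c + 5, LT = c.
f_3 = \tfrac{3}{2}ab - 3b^{2} - c + 4, LT = ab.

S(f_1,f_3): lcm = ab. S = 2b^{2} + \tfrac{1}{5}bc^{3} - \tfrac{3}{10}bc + \tfrac{1}{10}b + \tfrac{2}{3}c - \tfrac{8}{3}.
  reduce S modulo (f_1, f_2, f_3):
  remainder 2b^{2} - 2 ≠ 0; add g_4 = 2b^{2} - 2 to the basis.

The other S-polynomials (S(f_1,f_2), S(f_2,f_3), S(f_1,g_4), S(f_2,g_4), S(f_3,g_4)) all reduce to 0 modulo the current basis, so we have a Gröbner basis.
Inter-reduce: drop elements whose leading term is divisible by another's, tail-reduce, and make monic.
Reduced Gröbner basis: {a, b^{2} - 1, c - 1}.

Buchberger on the second generating set:
h_1 = -\tfrac{9}{2}ab + 9b^{2} - 17c + 8, LT = ab.
h_2 = 3ab - 35a - 6b^{2} - 7c^{3} + \tfrac{87}{2}c - \tfrac{61}{2}, LT = ab.
h_3 = 5a + c^{3} + \tfrac{7}{2}c - \tfrac{9}{2}, LT = a.

S(h_1,h_2): lcm = ab. S = \tfrac{35}{3}a + \tfrac{7}{3}c^{3} - \tfrac{193}{18}c + \tfrac{151}{18}.
  reduce S modulo (h_1, h_2, h_3):
  remainder -\tfrac{170}{9}c + \tfrac{170}{9} ≠ 0; add k_4 = -\tfrac{170}{9}c + \tfrac{170}{9} to the basis.

S(h_1,h_3): lcm = ab. S = -2b^{2} - \tfrac{1}{5}bc^{3} - \tfrac{7}{10}bc + \tfrac{9}{10}b + \tfrac{34}{9}c - \tfrac{16}{9}.
  reduce S modulo (h_1, h_2, h_3, k_4):
  remainder -2b^{2} + 2 ≠ 0; add k_5 = -2b^{2} + 2 to the basis.

The other S-polynomials (S(h_2,h_3), S(h_1,k_4), S(h_2,k_4), S(h_3,k_4), S(h_1,k_5), S(h_2,k_5), S(h_3,k_5), S(k_4,k_5)) all reduce to 0 modulo the current basis, so we have a Gröbner basis.
Inter-reduce: drop elements whose leading term is divisible by another's, tail-reduce, and make monic.
Reduced Gröbner basis: {a, b^{2} - 1, c - 1}.

These coincide, so the ideals are equal.

Yes, the ideals are equal.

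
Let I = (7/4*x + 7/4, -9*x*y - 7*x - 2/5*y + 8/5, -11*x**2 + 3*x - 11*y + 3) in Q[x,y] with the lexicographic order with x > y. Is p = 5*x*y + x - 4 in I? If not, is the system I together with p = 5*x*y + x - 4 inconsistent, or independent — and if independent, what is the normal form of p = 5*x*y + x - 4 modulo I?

First compute the reduced Gröbner basis of I by Buchberger's algorithm.
f_1 = 7/4*x + 7/4, LT = x.
f_2 = -9*x*y - 7*x - 2/5*y + 8/5, LT = x*y.
f_3 = -11*x**2 + 3*x - 11*y + 3, LT = x**2.

S(f_1,f_2): lcm = x*y. S = -7/9*x + 43/45*y + 8/45.
  leading term x: subtract (-4/9)·f_1 from -7/9*x + 43/45*y + 8/45 → 43/45*y + 43/45
  leading term y: no divisor's leading term divides it; move 43/45*y to the remainder.
  leading term 1: no divisor's leading term divides it; move 43/45 to the remainder.
  remainder 43/45*y + 43/45 ≠ 0; add h_4 = 43/45*y + 43/45 to the basis.

The other S-polynomials (S(f_1,f_3), S(f_2,f_3), S(f_1,h_4), S(f_2,h_4), S(f_3,h_4)) all reduce to 0 modulo the current basis, so we have a Gröbner basis.
Inter-reduce: drop elements whose leading term is divisible by another's, tail-reduce, and make monic.
Reduced Gröbner basis: {x + 1, y + 1}.
Label its elements g_1 = x + 1, g_2 = y + 1.

Reduce p = 5*x*y + x - 4 modulo G:
  leading term x*y: subtract (5*y)·g_1 from 5*x*y + x - 4 → x - 5*y - 4
  leading term x: subtract (1)·g_1 from x - 5*y - 4 → -5*y - 5
  leading term y: subtract (-5)·g_2 from -5*y - 5 → 0
  normal form = 0.
Since the normal form is 0, p ∈ I.

5*x*y + x - 4 lies in I (it reduces to 0).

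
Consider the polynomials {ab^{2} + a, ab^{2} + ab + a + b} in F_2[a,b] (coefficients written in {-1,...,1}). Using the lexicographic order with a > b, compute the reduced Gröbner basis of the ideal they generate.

G = {a + b^{2}, b^{3} + b}

f_1 = ab^{2} + a, LT = ab^{2}.
f_2 = ab^{2} + ab + a + b, LT = ab^{2}.

S(f_1,f_2): lcm = ab^{2}. S = ab + b.
  leading term ab: no divisor's leading term divides it; move ab to the remainder.
  leading term b: no divisor's leading term divides it; move b to the remainder.
  remainder ab + b ≠ 0; add g_3 = ab + b to the basis.

S(f_1,g_3): lcm = ab^{2}. S = a + b^{2}.
  leading term a: no divisor's leading term divides it; move a to the remainder.
  leading term b^{2}: no divisor's leading term divides it; move b^{2} to the remainder.
  remainder a + b^{2} ≠ 0; add g_4 = a + b^{2} to the basis.

S(f_1,g_4): lcm = ab^{2}. S = a + b^{4}.
  leading term a: subtract (1)·g_4 from a + b^{4} → b^{4} + b^{2}
  leading term b^{4}: no divisor's leading term divides it; move b^{4} to the remainder.
  leading term b^{2}: no divisor's leading term divides it; move b^{2} to the remainder.
  remainder b^{4} + b^{2} ≠ 0; add g_5 = b^{4} + b^{2} to the basis.

S(g_3,g_4): lcm = ab. S = b^{3} + b.
  leading term b^{3}: no divisor's leading term divides it; move b^{3} to the remainder.
  leading term b: no divisor's leading term divides it; move b to the remainder.
  remainder b^{3} + b ≠ 0; add g_6 = b^{3} + b to the basis.

The other S-polynomials (S(f_2,g_3), S(f_2,g_4), S(f_1,g_5), S(f_2,g_5), S(g_3,g_5), S(g_4,g_5), S(f_1,g_6), S(f_2,g_6), S(g_3,g_6), S(g_4,g_6), S(g_5,g_6)) all reduce to 0 modulo the current basis, so we have a Gröbner basis.
Inter-reduce: drop elements whose leading term is divisible by another's, tail-reduce, and make monic.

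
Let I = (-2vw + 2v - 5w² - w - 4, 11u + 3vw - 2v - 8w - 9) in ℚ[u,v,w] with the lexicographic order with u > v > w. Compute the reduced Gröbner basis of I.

f_1 = -2vw + 2v - 5w² - w - 4, LT = vw.
f_2 = 11u + 3vw - 2v - 8w - 9, LT = u.

The S-polynomials (S(f_1,f_2)) all reduce to 0 modulo the current basis, so we have a Gröbner basis.

G = {u + 1/11v - 15/22w² - 19/22w - 15/11, vw - v + 5/2w² + ½w + 2}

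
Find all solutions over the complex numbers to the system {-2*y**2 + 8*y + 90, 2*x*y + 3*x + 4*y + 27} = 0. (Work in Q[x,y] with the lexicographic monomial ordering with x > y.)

{(1, -5), (-3, 9)}

Compute a lex Gröbner basis by Buchberger's algorithm.
f_1 = -2*y**2 + 8*y + 90, LT = y**2.
f_2 = 2*x*y + 3*x + 4*y + 27, LT = x*y.

S(f_1,f_2): lcm = x*y**2. S = -11/2*x*y - 45*x - 2*y**2 - 27/2*y.
  leading term x*y: subtract (-11/4)·f_2 from -11/2*x*y - 45*x - 2*y**2 - 27/2*y → -147/4*x - 2*y**2 - 5/2*y + 297/4
  leading term x: no divisor's leading term divides it; move -147/4*x to the remainder.
  leading term y**2: subtract (1)·f_1 from -2*y**2 - 5/2*y + 297/4 → -21/2*y - 63/4
  leading term y: no divisor's leading term divides it; move -21/2*y to the remainder.
  leading term 1: no divisor's leading term divides it; move -63/4 to the remainder.
  remainder -147/4*x - 21/2*y - 63/4 ≠ 0; add h_3 = -147/4*x - 21/2*y - 63/4 to the basis.

S(f_1,h_3): leading monomials are coprime, so the S-polynomial reduces to 0 (Buchberger's first criterion).
S(f_2,h_3): lcm = x*y. S = 3/2*x - 2/7*y**2 + 11/7*y + 27/2.
  leading term x: subtract (-2/49)·h_3 from 3/2*x - 2/7*y**2 + 11/7*y + 27/2 → -2/7*y**2 + 8/7*y + 90/7
  leading term y**2: subtract (1/7)·f_1 from -2/7*y**2 + 8/7*y + 90/7 → 0
  remainder 0.

Every S-polynomial of the final basis reduces to 0, so we have a Gröbner basis.
Inter-reduce: drop elements whose leading term is divisible by another's, tail-reduce, and make monic.
Reduced Gröbner basis: {x + 2/7*y + 3/7, y**2 - 4*y - 45}.

The lex basis is triangular: the last element involves only y. Solving y**2 - 4*y - 45 = 0 gives y ∈ {-5, 9}; substituting each value into the earlier elements determines the remaining variables.
  y = -5: the earlier basis element becomes x - 1 = 0, giving x = 1 — point (1, -5).
  y = 9: the earlier basis element becomes x + 3 = 0, giving x = -3 — point (-3, 9).
This is the nonlinear analogue of row-reducing a linear system.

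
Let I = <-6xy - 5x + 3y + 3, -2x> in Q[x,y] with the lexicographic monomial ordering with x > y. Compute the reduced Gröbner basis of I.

f_1 = -6xy - 5x + 3y + 3, LT = xy.
f_2 = -2x, LT = x.

S(f_1,f_2): lcm = xy. S = 5/6x - 1/2y - 1/2.
  leading term x: subtract (-5/12)·f_2 from 5/6x - 1/2y - 1/2 → -1/2y - 1/2
  leading term y: no divisor's leading term divides it; move -1/2y to the remainder.
  leading term 1: no divisor's leading term divides it; move -1/2 to the remainder.
  remainder -1/2y - 1/2 ≠ 0; add g_3 = -1/2y - 1/2 to the basis.

The other S-polynomials (S(f_1,g_3), S(f_2,g_3)) all reduce to 0 modulo the current basis, so we have a Gröbner basis.
Inter-reduce: drop elements whose leading term is divisible by another's, tail-reduce, and make monic.

G = {x, y + 1}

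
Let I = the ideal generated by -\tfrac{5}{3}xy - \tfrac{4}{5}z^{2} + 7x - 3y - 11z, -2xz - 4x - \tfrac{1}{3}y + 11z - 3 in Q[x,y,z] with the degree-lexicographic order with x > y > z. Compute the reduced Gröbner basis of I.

G = {z^{3} - \tfrac{25}{72}y^{2} + \tfrac{365}{24}yz + \tfrac{63}{4}z^{2} + \tfrac{35}{6}y - \tfrac{165}{8}z + \tfrac{105}{8}, xy + \tfrac{12}{25}z^{2} - \tfrac{21}{5}x + \tfrac{9}{5}y + \tfrac{33}{5}z, xz + 2x + \tfrac{1}{6}y - \tfrac{11}{2}z + \tfrac{3}{2}}

The reduced Gröbner basis is the canonical form of the ideal for this ordering.

f_1 = -\tfrac{5}{3}xy - \tfrac{4}{5}z^{2} + 7x - 3y - 11z, LT = xy.
f_2 = -2xz - 4x - \tfrac{1}{3}y + 11z - 3, LT = xz.

S(f_1,f_2): lcm = xyz. S = \tfrac{12}{25}z^{3} - 2xy - \tfrac{21}{5}xz - \tfrac{1}{6}y^{2} + \tfrac{73}{10}yz + \tfrac{33}{5}z^{2} - \tfrac{3}{2}y.
  leading term z^{3}: no divisor's leading term divides it; move \tfrac{12}{25}z^{3} to the remainder.
  leading term xy: subtract (\tfrac{6}{5})·f_1 from -2xy - \tfrac{21}{5}xz - \tfrac{1}{6}y^{2} + \tfrac{73}{10}yz + \tfrac{33}{5}z^{2} - \tfrac{3}{2}y → -\tfrac{21}{5}xz - \tfrac{1}{6}y^{2} + \tfrac{73}{10}yz + \tfrac{189}{25}z^{2} - \tfrac{42}{5}x + \tfrac{21}{10}y + \tfrac{66}{5}z
  leading term xz: subtract (\tfrac{21}{10})·f_2 from -\tfrac{21}{5}xz - \tfrac{1}{6}y^{2} + \tfrac{73}{10}yz + \tfrac{189}{25}z^{2} - \tfrac{42}{5}x + \tfrac{21}{10}y + \tfrac{66}{5}z → -\tfrac{1}{6}y^{2} + \tfrac{73}{10}yz + \tfrac{189}{25}z^{2} + \tfrac{14}{5}y - \tfrac{99}{10}z + \tfrac{63}{10}
  leading term y^{2}: no divisor's leading term divides it; move -\tfrac{1}{6}y^{2} to the remainder.
  leading term yz: no divisor's leading term divides it; move \tfrac{73}{10}yz to the remainder.
  leading term z^{2}: no divisor's leading term divides it; move \tfrac{189}{25}z^{2} to the remainder.
  leading term y: no divisor's leading term divides it; move \tfrac{14}{5}y to the remainder.
  leading term z: no divisor's leading term divides it; move -\tfrac{99}{10}z to the remainder.
  leading term 1: no divisor's leading term divides it; move \tfrac{63}{10} to the remainder.
  remainder \tfrac{12}{25}z^{3} - \tfrac{1}{6}y^{2} + \tfrac{73}{10}yz + \tfrac{189}{25}z^{2} + \tfrac{14}{5}y - \tfrac{99}{10}z + \tfrac{63}{10} ≠ 0; add g_3 = \tfrac{12}{25}z^{3} - \tfrac{1}{6}y^{2} + \tfrac{73}{10}yz + \tfrac{189}{25}z^{2} + \tfrac{14}{5}y - \tfrac{99}{10}z + \tfrac{63}{10} to the basis.

The other S-polynomials (S(f_1,g_3), S(f_2,g_3)) all reduce to 0 modulo the current basis, so we have a Gröbner basis.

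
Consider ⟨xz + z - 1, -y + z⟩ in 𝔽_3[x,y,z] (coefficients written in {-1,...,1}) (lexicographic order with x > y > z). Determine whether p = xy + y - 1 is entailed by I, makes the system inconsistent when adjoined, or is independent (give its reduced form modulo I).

xy + y - 1 lies in I (it reduces to 0).

First compute the reduced Gröbner basis of I by Buchberger's algorithm.
f_1 = xz + z - 1, LT = xz.
f_2 = -y + z, LT = y.

The S-polynomials (S(f_1,f_2)) all reduce to 0 modulo the current basis, so we have a Gröbner basis.
Inter-reduce: drop elements whose leading term is divisible by another's, tail-reduce, and make monic.
Reduced Gröbner basis: {xz + z - 1, y - z}.
Label its elements g_1 = xz + z - 1, g_2 = y - z.

Reduce p = xy + y - 1 modulo G:
  leading term xy: subtract (x)·g_2 from xy + y - 1 → xz + y - 1
  leading term xz: subtract (1)·g_1 from xz + y - 1 → y - z
  leading term y: subtract (1)·g_2 from y - z → 0
  normal form = 0.
Since the normal form is 0, p ∈ I.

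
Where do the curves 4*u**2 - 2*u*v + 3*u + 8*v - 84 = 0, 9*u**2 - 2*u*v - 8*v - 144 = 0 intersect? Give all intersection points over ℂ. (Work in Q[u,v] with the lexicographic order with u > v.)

Compute a lex Gröbner basis by Buchberger's algorithm.
f_1 = 4*u**2 - 2*u*v + 3*u + 8*v - 84, LT = u**2.
f_2 = 9*u**2 - 2*u*v - 8*v - 144, LT = u**2.

S(f_1,f_2): lcm = u**2. S = -5/18*u*v + 3/4*u + 26/9*v - 5.
  leading term u*v: no divisor's leading term divides it; move -5/18*u*v to the remainder.
  leading term u: no divisor's leading term divides it; move 3/4*u to the remainder.
  leading term v: no divisor's leading term divides it; move 26/9*v to the remainder.
  leading term 1: no divisor's leading term divides it; move -5 to the remainder.
  remainder -5/18*u*v + 3/4*u + 26/9*v - 5 ≠ 0; add h_3 = -5/18*u*v + 3/4*u + 26/9*v - 5 to the basis.

S(f_1,h_3): lcm = u**2*v. S = 27/10*u**2 - 1/2*u*v**2 + 223/20*u*v - 18*u + 2*v**2 - 21*v.
  leading term u**2: subtract (27/40)·f_1 from 27/10*u**2 - 1/2*u*v**2 + 223/20*u*v - 18*u + 2*v**2 - 21*v → -1/2*u*v**2 + 25/2*u*v - 801/40*u + 2*v**2 - 132/5*v + 567/10
  leading term u*v**2: subtract (9/5*v)·h_3 from -1/2*u*v**2 + 25/2*u*v - 801/40*u + 2*v**2 - 132/5*v + 567/10 → 223/20*u*v - 801/40*u - 16/5*v**2 - 87/5*v + 567/10
  leading term u*v: subtract (-2007/50)·h_3 from 223/20*u*v - 801/40*u - 16/5*v**2 - 87/5*v + 567/10 → 252/25*u - 16/5*v**2 + 2464/25*v - 144
  leading term u: no divisor's leading term divides it; move 252/25*u to the remainder.
  leading term v**2: no divisor's leading term divides it; move -16/5*v**2 to the remainder.
  leading term v: no divisor's leading term divides it; move 2464/25*v to the remainder.
  leading term 1: no divisor's leading term divides it; move -144 to the remainder.
  remainder 252/25*u - 16/5*v**2 + 2464/25*v - 144 ≠ 0; add h_4 = 252/25*u - 16/5*v**2 + 2464/25*v - 144 to the basis.

S(h_3,h_4): lcm = u*v. S = -27/10*u + 20/63*v**3 - 88/9*v**2 + 136/35*v + 18.
  leading term u: subtract (-15/56)·h_4 from -27/10*u + 20/63*v**3 - 88/9*v**2 + 136/35*v + 18 → 20/63*v**3 - 670/63*v**2 + 212/7*v - 144/7
  leading term v**3: no divisor's leading term divides it; move 20/63*v**3 to the remainder.
  leading term v**2: no divisor's leading term divides it; move -670/63*v**2 to the remainder.
  leading term v: no divisor's leading term divides it; move 212/7*v to the remainder.
  leading term 1: no divisor's leading term divides it; move -144/7 to the remainder.
  remainder 20/63*v**3 - 670/63*v**2 + 212/7*v - 144/7 ≠ 0; add h_5 = 20/63*v**3 - 670/63*v**2 + 212/7*v - 144/7 to the basis.

The other S-polynomials (S(f_2,h_3), S(f_1,h_4), S(f_2,h_4), S(f_1,h_5), S(f_2,h_5), S(h_3,h_5), S(h_4,h_5)) all reduce to 0 modulo the current basis, so we have a Gröbner basis.
Inter-reduce: drop elements whose leading term is divisible by another's, tail-reduce, and make monic.
Reduced Gröbner basis: {u - 20/63*v**2 + 88/9*v - 100/7, v**3 - 67/2*v**2 + 477/5*v - 324/5}.

Elimination: the polynomial v**3 - 67/2*v**2 + 477/5*v - 324/5 lies in the elimination ideal for v, so v ∈ {2, 63/4 - 9*sqrt(1065)/20, 9*sqrt(1065)/20 + 63/4}. For each such v, the remaining basis elements (now univariate) give the rest of the solution.
  v = 2: the earlier basis element becomes u + 4 = 0, giving u = -4 — point (-4, 2).
  v = 63/4 - 9*sqrt(1065)/20: the earlier basis element becomes u - 15/2 + sqrt(1065)/10 = 0, giving u = 15/2 - sqrt(1065)/10 — point (15/2 - sqrt(1065)/10, 63/4 - 9*sqrt(1065)/20).
  v = 9*sqrt(1065)/20 + 63/4: the earlier basis element becomes u - 15/2 - sqrt(1065)/10 = 0, giving u = sqrt(1065)/10 + 15/2 — point (sqrt(1065)/10 + 15/2, 9*sqrt(1065)/20 + 63/4).

{(-4, 2), (15/2 - sqrt(1065)/10, 63/4 - 9*sqrt(1065)/20), (sqrt(1065)/10 + 15/2, 9*sqrt(1065)/20 + 63/4)}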